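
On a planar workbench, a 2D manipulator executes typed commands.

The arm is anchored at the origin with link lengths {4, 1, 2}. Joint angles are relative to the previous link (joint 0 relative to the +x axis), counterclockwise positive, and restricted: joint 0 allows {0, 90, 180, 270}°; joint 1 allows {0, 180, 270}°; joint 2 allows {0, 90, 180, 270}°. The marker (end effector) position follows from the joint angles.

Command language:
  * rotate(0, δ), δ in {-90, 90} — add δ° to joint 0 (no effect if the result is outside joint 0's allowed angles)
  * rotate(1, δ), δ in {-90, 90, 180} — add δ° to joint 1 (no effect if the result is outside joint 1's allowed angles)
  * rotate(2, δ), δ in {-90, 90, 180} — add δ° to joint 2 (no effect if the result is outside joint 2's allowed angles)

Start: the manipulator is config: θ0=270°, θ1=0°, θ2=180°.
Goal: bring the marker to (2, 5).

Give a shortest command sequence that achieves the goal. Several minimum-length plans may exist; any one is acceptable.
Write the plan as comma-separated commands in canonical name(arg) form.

rotate(0, -90), rotate(0, -90), rotate(2, 90)

from: config: θ0=270°, θ1=0°, θ2=180°
[1] after rotate(0, -90): config: θ0=180°, θ1=0°, θ2=180°
[2] after rotate(0, -90): config: θ0=90°, θ1=0°, θ2=180°
[3] after rotate(2, 90): config: θ0=90°, θ1=0°, θ2=270°
minimal: 3 command(s), checked below 3.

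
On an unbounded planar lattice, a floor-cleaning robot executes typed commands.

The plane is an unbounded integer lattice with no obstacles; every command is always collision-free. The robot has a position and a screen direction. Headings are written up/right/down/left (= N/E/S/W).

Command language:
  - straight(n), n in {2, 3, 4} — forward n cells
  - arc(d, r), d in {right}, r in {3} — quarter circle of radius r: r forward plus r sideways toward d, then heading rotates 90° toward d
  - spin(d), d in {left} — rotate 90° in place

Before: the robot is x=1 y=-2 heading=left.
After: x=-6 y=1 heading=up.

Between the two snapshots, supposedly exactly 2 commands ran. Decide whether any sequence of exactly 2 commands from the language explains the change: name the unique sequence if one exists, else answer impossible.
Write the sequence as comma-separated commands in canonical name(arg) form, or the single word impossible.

key: running arc(right, 3) before straight(4) would end elsewhere — order is forced
initial: x=1 y=-2 heading=left
[1] after straight(4): x=-3 y=-2 heading=left
[2] after arc(right, 3): x=-6 y=1 heading=up
uniquely the one of 25 2-step routes that fits.

straight(4), arc(right, 3)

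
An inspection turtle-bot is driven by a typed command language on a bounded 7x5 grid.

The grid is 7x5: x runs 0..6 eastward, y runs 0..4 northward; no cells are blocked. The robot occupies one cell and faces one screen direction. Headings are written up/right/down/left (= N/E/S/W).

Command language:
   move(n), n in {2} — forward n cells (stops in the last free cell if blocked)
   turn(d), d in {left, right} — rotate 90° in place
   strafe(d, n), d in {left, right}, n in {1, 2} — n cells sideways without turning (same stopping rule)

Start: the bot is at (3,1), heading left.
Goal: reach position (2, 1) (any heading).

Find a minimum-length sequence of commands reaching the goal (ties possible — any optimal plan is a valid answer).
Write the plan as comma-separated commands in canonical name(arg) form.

turn(left), strafe(right, 1)

t0: at (3,1), heading left
t=1 turn(left) ⇒ at (3,1), heading down
t=2 strafe(right, 1) ⇒ at (2,1), heading down
nothing shorter than 2 reaches the goal.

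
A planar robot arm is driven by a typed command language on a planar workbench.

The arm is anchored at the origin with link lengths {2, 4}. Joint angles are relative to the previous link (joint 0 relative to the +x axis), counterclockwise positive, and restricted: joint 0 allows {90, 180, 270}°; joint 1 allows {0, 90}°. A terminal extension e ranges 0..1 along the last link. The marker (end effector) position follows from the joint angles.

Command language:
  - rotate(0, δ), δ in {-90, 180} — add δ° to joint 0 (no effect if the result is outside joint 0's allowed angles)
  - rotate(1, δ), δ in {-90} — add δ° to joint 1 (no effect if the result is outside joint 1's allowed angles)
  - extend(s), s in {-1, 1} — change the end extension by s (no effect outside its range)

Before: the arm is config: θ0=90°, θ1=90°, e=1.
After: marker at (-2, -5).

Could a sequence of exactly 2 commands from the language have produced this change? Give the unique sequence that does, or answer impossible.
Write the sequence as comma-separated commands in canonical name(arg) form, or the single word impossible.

key: order matters: swapping rotate(0, 180) and rotate(0, -90) lands elsewhere
t0: config: θ0=90°, θ1=90°, e=1
1. rotate(0, 180) → config: θ0=270°, θ1=90°, e=1
2. rotate(0, -90) → config: θ0=180°, θ1=90°, e=1
no rival 2-sequence matches.

rotate(0, 180), rotate(0, -90)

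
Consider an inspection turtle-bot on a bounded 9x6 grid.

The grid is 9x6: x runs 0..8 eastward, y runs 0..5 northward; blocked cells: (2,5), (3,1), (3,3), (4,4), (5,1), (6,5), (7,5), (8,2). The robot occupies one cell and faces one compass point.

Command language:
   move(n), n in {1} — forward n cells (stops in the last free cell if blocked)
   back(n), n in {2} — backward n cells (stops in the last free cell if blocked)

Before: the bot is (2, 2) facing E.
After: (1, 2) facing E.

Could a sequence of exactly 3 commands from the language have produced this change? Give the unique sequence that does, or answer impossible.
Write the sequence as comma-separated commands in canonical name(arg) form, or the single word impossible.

key: order matters: swapping back(2) and move(1) lands elsewhere
t0: (2, 2) facing E
1. back(2) → (0, 2) facing E
2. back(2) → (0, 2) facing E
3. move(1) → (1, 2) facing E
no rival 3-sequence matches.

back(2), back(2), move(1)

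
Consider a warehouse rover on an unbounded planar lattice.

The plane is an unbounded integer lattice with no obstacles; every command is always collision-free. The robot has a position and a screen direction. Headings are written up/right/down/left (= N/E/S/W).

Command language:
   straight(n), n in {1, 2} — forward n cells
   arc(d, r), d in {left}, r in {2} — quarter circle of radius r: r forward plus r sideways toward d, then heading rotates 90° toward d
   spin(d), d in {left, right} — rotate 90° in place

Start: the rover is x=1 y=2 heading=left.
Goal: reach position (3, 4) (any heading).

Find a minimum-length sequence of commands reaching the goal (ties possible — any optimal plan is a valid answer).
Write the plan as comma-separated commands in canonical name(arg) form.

initial: x=1 y=2 heading=left
1. spin(left) → x=1 y=2 heading=down
2. spin(left) → x=1 y=2 heading=right
3. arc(left, 2) → x=3 y=4 heading=up
no 2-step plan works, so 3 is optimal.

spin(left), spin(left), arc(left, 2)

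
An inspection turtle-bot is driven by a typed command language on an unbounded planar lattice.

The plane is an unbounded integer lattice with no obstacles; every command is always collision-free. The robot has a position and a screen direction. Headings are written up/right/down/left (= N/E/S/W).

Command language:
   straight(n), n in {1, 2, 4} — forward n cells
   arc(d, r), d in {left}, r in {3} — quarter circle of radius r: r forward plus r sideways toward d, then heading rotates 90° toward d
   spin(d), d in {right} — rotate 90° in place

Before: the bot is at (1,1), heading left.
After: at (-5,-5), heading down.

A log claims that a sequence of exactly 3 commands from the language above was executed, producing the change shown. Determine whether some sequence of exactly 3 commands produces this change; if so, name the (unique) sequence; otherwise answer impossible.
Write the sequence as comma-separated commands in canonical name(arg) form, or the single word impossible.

key: cell and facing (now S) both changed — the 3 commands mix motion and turning
start: at (1,1), heading left
[1] after arc(left, 3): at (-2,-2), heading down
[2] after spin(right): at (-2,-2), heading left
[3] after arc(left, 3): at (-5,-5), heading down
no other 3-command option fits: unique.

arc(left, 3), spin(right), arc(left, 3)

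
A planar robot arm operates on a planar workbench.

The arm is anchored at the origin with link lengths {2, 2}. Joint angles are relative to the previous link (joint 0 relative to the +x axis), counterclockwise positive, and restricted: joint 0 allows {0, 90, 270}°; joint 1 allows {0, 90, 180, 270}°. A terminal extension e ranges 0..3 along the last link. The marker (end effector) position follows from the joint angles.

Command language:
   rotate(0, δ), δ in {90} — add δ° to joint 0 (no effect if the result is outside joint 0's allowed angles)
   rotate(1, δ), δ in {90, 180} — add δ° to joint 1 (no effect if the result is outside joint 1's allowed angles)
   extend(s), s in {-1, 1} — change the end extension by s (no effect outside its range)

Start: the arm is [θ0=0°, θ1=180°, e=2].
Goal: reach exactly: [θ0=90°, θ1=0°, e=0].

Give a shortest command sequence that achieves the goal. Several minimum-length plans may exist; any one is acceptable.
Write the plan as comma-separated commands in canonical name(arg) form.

extend(-1), extend(-1), rotate(1, 180), rotate(0, 90)

start: [θ0=0°, θ1=180°, e=2]
1. extend(-1) → [θ0=0°, θ1=180°, e=1]
2. extend(-1) → [θ0=0°, θ1=180°, e=0]
3. rotate(1, 180) → [θ0=0°, θ1=0°, e=0]
4. rotate(0, 90) → [θ0=90°, θ1=0°, e=0]
nothing shorter than 4 reaches the goal.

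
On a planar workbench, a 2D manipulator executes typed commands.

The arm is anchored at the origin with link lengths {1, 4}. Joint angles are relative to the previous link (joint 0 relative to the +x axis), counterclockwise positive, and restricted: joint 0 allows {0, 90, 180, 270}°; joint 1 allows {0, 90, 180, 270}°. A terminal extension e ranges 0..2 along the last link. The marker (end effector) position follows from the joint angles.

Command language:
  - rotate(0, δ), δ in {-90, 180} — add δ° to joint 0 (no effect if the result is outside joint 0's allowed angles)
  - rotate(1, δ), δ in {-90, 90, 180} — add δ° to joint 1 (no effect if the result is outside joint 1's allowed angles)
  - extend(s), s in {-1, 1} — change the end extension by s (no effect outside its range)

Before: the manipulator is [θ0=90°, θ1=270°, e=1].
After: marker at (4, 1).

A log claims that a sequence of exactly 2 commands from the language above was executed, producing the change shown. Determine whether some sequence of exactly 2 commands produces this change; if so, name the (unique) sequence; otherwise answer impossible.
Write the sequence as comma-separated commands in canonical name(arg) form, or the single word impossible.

extend(-1), extend(-1)

from: [θ0=90°, θ1=270°, e=1]
[1] after extend(-1): [θ0=90°, θ1=270°, e=0]
[2] after extend(-1): [θ0=90°, θ1=270°, e=0]
all 49 alternatives checked — unique.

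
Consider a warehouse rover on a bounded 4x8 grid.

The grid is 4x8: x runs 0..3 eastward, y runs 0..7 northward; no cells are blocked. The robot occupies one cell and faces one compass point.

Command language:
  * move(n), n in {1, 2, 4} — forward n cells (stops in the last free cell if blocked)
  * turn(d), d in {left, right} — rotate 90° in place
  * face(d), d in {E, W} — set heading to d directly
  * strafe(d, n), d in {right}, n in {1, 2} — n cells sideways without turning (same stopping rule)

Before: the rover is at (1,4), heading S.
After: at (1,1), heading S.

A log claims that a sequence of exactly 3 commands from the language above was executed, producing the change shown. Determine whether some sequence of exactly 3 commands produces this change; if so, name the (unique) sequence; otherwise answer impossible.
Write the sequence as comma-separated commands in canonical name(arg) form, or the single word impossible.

move(1), move(1), move(1)

key: still facing S at the end — nothing in the sequence rotates
begin: at (1,4), heading S
t=1 move(1) ⇒ at (1,3), heading S
t=2 move(1) ⇒ at (1,2), heading S
t=3 move(1) ⇒ at (1,1), heading S
all 729 alternatives checked — unique.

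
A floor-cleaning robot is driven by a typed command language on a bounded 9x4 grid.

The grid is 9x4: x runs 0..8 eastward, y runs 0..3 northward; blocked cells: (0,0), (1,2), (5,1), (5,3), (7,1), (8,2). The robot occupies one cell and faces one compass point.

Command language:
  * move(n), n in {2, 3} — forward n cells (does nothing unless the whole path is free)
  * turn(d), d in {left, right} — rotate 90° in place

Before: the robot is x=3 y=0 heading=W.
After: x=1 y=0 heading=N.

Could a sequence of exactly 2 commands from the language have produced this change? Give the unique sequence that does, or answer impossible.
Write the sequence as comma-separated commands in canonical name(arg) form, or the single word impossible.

key: order matters: swapping move(2) and turn(right) lands elsewhere
t0: x=3 y=0 heading=W
1. move(2) → x=1 y=0 heading=W
2. turn(right) → x=1 y=0 heading=N
no other 2-command option fits: unique.

move(2), turn(right)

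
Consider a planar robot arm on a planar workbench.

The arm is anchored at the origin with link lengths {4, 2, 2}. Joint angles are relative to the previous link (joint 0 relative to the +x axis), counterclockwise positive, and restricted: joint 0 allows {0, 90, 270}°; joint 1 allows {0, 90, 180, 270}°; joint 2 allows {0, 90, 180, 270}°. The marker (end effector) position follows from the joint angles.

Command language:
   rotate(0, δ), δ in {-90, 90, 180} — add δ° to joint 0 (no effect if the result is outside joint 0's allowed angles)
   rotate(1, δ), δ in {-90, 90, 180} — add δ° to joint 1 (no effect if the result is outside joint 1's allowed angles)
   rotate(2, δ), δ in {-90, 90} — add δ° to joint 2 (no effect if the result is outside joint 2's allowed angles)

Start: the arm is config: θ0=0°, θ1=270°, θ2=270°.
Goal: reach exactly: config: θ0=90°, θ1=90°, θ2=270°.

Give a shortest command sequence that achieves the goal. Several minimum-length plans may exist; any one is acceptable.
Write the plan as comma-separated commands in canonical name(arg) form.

start: config: θ0=0°, θ1=270°, θ2=270°
t=1 rotate(0, 90) ⇒ config: θ0=90°, θ1=270°, θ2=270°
t=2 rotate(1, 180) ⇒ config: θ0=90°, θ1=90°, θ2=270°
minimal: 2 command(s), checked below 2.

rotate(0, 90), rotate(1, 180)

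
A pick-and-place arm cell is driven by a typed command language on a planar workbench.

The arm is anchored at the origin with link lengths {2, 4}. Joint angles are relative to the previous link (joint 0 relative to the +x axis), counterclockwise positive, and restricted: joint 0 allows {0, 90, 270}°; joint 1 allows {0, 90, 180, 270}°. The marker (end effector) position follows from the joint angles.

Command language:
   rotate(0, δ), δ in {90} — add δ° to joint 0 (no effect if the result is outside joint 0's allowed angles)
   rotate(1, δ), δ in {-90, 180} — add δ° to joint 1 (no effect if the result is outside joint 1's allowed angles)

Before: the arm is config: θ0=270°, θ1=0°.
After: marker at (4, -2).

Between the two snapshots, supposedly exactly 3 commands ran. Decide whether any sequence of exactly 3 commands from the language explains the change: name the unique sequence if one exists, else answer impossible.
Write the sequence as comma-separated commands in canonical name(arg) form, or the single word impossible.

rotate(1, -90), rotate(1, -90), rotate(1, -90)

begin: config: θ0=270°, θ1=0°
t=1 rotate(1, -90) ⇒ config: θ0=270°, θ1=270°
t=2 rotate(1, -90) ⇒ config: θ0=270°, θ1=180°
t=3 rotate(1, -90) ⇒ config: θ0=270°, θ1=90°
no other 3-command option fits: unique.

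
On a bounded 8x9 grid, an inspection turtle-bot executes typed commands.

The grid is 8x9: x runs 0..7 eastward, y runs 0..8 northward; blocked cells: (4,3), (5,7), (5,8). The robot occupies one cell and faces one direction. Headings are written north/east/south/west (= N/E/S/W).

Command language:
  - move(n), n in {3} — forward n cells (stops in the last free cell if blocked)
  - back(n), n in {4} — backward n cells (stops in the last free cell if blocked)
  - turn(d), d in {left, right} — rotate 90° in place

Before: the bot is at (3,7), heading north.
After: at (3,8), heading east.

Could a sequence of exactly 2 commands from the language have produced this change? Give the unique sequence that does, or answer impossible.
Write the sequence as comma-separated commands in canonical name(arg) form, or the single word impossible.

key: order matters: swapping move(3) and turn(right) lands elsewhere
initial: at (3,7), heading north
1. move(3) → at (3,8), heading north
2. turn(right) → at (3,8), heading east
no rival 2-sequence matches.

move(3), turn(right)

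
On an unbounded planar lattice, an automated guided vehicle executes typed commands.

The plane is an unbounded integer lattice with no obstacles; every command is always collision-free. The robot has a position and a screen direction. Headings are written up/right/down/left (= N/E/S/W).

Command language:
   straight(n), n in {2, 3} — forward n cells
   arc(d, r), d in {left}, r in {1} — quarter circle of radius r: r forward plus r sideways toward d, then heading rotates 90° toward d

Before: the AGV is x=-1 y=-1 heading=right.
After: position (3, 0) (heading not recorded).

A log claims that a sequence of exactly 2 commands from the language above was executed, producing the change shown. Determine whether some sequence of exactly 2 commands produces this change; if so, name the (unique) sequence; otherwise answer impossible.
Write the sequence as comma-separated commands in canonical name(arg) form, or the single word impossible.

straight(3), arc(left, 1)

key: order matters: swapping straight(3) and arc(left, 1) lands elsewhere
begin: x=-1 y=-1 heading=right
t=1 straight(3) ⇒ x=2 y=-1 heading=right
t=2 arc(left, 1) ⇒ x=3 y=0 heading=up
all 9 alternatives checked — unique.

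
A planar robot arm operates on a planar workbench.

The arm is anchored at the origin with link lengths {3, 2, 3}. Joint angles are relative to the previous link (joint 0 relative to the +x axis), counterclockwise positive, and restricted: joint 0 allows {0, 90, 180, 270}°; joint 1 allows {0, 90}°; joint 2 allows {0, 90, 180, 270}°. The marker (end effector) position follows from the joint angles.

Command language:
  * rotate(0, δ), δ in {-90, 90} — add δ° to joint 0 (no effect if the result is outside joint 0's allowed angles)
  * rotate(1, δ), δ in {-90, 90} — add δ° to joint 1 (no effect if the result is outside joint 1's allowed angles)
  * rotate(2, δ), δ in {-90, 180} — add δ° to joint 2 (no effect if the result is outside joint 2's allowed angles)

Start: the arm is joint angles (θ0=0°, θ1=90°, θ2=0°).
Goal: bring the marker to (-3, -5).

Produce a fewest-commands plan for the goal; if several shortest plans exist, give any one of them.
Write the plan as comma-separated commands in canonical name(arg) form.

rotate(0, 90), rotate(0, 90)

initial: joint angles (θ0=0°, θ1=90°, θ2=0°)
[1] after rotate(0, 90): joint angles (θ0=90°, θ1=90°, θ2=0°)
[2] after rotate(0, 90): joint angles (θ0=180°, θ1=90°, θ2=0°)
no 1-step plan works, so 2 is optimal.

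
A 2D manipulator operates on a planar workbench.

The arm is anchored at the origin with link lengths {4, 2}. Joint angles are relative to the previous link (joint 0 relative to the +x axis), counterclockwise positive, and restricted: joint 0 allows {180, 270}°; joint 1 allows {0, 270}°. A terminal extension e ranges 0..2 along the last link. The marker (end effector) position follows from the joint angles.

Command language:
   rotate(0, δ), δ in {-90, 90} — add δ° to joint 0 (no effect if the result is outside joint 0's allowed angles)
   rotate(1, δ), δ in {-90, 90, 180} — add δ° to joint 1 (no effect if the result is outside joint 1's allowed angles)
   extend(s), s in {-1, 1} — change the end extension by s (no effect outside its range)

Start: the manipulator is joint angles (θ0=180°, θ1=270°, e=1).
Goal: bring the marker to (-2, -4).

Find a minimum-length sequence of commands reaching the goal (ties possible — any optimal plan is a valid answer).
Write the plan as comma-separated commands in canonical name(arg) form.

from: joint angles (θ0=180°, θ1=270°, e=1)
step 1 (rotate(0, 90)): joint angles (θ0=270°, θ1=270°, e=1)
step 2 (extend(-1)): joint angles (θ0=270°, θ1=270°, e=0)
nothing shorter than 2 reaches the goal.

rotate(0, 90), extend(-1)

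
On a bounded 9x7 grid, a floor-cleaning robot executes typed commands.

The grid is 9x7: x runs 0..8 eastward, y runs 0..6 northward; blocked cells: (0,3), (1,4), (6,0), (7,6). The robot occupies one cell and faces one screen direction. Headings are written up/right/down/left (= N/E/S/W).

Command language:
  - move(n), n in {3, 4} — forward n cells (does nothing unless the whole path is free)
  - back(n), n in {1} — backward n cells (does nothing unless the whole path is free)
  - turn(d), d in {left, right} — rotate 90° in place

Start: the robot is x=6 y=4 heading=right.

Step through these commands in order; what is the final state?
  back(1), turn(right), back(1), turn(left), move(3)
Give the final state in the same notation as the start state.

t0: x=6 y=4 heading=right
1. back(1) → x=5 y=4 heading=right
2. turn(right) → x=5 y=4 heading=down
3. back(1) → x=5 y=5 heading=down
4. turn(left) → x=5 y=5 heading=right
5. move(3) → x=8 y=5 heading=right

x=8 y=5 heading=right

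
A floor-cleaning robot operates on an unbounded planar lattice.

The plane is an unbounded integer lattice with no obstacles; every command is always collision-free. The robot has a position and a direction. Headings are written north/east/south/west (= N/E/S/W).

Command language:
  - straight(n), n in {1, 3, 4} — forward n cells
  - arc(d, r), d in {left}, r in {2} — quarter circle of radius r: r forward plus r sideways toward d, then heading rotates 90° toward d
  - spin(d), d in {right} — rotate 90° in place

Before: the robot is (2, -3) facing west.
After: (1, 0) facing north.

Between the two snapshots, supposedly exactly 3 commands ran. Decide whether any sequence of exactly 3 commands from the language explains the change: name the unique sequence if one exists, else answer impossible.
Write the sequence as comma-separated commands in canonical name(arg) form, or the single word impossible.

straight(1), spin(right), straight(3)

key: running straight(3) before straight(1) would end elsewhere — order is forced
from: (2, -3) facing west
t=1 straight(1) ⇒ (1, -3) facing west
t=2 spin(right) ⇒ (1, -3) facing north
t=3 straight(3) ⇒ (1, 0) facing north
no rival 3-sequence matches.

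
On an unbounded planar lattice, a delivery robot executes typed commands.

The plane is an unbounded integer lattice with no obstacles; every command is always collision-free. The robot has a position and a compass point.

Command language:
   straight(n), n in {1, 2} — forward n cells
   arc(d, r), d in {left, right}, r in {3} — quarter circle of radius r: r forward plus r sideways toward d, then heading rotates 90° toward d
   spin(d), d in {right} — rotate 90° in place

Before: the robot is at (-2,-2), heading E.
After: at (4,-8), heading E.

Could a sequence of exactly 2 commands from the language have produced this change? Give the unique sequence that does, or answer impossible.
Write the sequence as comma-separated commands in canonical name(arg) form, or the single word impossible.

arc(right, 3), arc(left, 3)

key: heading stays E — rotations cancel among the 2 commands
t0: at (-2,-2), heading E
step 1 (arc(right, 3)): at (1,-5), heading S
step 2 (arc(left, 3)): at (4,-8), heading E
no other 2-command option fits: unique.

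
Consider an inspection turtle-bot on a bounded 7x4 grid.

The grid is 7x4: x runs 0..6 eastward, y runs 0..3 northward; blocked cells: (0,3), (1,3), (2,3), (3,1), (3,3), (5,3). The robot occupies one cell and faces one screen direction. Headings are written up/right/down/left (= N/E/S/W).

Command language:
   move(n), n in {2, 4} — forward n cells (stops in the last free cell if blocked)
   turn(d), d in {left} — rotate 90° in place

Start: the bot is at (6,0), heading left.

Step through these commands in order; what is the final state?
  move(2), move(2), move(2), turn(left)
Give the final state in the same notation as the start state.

at (0,0), heading down

start: at (6,0), heading left
1. move(2) → at (4,0), heading left
2. move(2) → at (2,0), heading left
3. move(2) → at (0,0), heading left
4. turn(left) → at (0,0), heading down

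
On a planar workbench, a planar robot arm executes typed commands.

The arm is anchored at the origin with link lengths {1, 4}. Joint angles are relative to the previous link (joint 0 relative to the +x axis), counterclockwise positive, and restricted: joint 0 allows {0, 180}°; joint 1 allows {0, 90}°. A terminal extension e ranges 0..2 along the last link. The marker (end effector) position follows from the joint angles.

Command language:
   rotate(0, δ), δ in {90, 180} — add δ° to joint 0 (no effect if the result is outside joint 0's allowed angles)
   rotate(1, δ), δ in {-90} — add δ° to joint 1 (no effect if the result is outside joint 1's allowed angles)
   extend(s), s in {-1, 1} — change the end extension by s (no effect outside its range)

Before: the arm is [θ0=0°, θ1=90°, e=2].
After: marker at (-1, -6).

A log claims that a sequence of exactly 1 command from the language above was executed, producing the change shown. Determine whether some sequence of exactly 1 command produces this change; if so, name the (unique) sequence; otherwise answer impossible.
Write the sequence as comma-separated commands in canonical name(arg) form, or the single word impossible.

rotate(0, 180)

from: [θ0=0°, θ1=90°, e=2]
step 1 (rotate(0, 180)): [θ0=180°, θ1=90°, e=2]
uniquely the one of 5 1-step routes that fits.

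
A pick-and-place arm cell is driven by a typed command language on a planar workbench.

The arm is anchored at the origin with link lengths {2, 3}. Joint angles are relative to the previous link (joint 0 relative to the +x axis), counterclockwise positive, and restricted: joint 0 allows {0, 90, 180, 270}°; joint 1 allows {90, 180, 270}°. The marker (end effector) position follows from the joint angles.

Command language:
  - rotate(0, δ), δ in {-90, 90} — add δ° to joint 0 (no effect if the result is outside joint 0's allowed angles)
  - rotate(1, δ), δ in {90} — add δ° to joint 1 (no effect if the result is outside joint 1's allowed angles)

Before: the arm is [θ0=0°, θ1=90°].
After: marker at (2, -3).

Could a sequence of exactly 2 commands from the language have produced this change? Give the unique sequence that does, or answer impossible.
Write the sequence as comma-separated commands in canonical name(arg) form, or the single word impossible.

begin: [θ0=0°, θ1=90°]
t=1 rotate(1, 90) ⇒ [θ0=0°, θ1=180°]
t=2 rotate(1, 90) ⇒ [θ0=0°, θ1=270°]
uniquely the one of 9 2-step routes that fits.

rotate(1, 90), rotate(1, 90)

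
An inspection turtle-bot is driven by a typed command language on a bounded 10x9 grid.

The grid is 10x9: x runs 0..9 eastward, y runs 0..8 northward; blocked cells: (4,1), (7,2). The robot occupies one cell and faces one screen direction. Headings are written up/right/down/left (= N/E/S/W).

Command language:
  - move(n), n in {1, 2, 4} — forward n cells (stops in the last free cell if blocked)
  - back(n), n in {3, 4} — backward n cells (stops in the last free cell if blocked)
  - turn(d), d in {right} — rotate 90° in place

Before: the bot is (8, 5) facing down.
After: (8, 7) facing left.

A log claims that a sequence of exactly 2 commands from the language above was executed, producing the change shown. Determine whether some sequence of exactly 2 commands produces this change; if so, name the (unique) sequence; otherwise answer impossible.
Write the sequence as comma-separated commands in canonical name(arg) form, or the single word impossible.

impossible

checked all 2-command options: none fits.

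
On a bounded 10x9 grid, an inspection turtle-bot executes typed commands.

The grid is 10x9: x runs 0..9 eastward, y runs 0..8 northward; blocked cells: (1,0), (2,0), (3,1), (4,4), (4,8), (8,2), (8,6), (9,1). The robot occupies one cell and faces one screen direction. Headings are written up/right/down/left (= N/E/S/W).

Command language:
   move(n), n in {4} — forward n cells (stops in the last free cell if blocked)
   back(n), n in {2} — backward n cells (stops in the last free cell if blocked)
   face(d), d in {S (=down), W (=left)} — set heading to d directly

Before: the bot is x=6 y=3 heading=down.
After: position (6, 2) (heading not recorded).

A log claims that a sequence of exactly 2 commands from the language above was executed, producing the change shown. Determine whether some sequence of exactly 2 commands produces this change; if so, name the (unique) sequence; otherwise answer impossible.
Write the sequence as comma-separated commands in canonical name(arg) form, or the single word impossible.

key: move(4) runs into the grid edge before its full distance
from: x=6 y=3 heading=down
step 1 (move(4)): x=6 y=0 heading=down
step 2 (back(2)): x=6 y=2 heading=down
uniquely the one of 16 2-step routes that fits.

move(4), back(2)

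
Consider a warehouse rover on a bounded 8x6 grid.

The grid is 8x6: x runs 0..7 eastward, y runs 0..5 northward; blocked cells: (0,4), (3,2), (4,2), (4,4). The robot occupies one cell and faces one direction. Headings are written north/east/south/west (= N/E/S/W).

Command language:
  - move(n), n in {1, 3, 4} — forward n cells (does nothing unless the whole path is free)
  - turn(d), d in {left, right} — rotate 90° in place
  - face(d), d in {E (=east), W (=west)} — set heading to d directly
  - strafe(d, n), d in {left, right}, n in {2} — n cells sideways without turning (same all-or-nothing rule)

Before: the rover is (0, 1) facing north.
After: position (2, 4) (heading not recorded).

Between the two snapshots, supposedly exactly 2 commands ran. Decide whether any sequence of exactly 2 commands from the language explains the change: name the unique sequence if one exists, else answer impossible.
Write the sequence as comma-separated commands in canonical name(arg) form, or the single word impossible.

key: order matters: swapping strafe(right, 2) and move(3) lands elsewhere
start: (0, 1) facing north
t=1 strafe(right, 2) ⇒ (2, 1) facing north
t=2 move(3) ⇒ (2, 4) facing north
no rival 2-sequence matches.

strafe(right, 2), move(3)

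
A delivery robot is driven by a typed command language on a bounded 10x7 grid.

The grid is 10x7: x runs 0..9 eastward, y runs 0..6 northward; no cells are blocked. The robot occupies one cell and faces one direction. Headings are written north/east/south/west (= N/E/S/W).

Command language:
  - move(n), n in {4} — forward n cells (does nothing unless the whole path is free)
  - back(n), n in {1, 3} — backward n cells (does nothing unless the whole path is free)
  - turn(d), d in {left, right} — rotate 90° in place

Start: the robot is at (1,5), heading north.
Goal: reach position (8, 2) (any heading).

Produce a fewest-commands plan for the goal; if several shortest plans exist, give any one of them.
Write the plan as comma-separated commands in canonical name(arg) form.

back(3), turn(right), back(1), move(4), move(4)

t0: at (1,5), heading north
t=1 back(3) ⇒ at (1,2), heading north
t=2 turn(right) ⇒ at (1,2), heading east
t=3 back(1) ⇒ at (0,2), heading east
t=4 move(4) ⇒ at (4,2), heading east
t=5 move(4) ⇒ at (8,2), heading east
nothing shorter than 5 reaches the goal.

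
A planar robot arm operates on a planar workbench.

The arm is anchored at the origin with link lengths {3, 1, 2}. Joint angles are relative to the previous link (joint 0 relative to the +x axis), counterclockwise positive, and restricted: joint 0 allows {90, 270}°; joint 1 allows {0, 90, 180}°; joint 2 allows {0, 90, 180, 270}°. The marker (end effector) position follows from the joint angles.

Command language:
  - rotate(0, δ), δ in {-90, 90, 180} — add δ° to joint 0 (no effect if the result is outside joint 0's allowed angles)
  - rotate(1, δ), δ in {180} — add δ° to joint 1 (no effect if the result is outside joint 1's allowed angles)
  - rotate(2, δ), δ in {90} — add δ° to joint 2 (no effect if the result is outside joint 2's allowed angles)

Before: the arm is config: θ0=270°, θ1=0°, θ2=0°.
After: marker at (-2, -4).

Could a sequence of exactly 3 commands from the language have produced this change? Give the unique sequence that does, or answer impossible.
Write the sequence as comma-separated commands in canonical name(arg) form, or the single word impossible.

from: config: θ0=270°, θ1=0°, θ2=0°
step 1 (rotate(2, 90)): config: θ0=270°, θ1=0°, θ2=90°
step 2 (rotate(2, 90)): config: θ0=270°, θ1=0°, θ2=180°
step 3 (rotate(2, 90)): config: θ0=270°, θ1=0°, θ2=270°
uniquely the one of 125 3-step routes that fits.

rotate(2, 90), rotate(2, 90), rotate(2, 90)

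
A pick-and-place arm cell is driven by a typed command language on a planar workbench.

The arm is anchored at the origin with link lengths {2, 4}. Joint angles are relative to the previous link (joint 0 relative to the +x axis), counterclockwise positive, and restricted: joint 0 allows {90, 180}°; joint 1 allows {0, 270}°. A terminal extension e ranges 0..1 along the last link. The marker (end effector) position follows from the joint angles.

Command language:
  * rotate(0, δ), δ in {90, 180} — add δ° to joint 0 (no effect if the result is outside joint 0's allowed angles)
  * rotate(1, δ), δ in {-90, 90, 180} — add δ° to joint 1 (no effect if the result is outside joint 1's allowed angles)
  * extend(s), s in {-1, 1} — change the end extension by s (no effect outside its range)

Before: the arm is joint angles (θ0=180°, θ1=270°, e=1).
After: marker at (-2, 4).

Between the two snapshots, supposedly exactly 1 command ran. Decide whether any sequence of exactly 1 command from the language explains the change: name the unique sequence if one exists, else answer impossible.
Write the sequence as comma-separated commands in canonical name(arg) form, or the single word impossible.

extend(-1)

initial: joint angles (θ0=180°, θ1=270°, e=1)
1. extend(-1) → joint angles (θ0=180°, θ1=270°, e=0)
all 7 alternatives checked — unique.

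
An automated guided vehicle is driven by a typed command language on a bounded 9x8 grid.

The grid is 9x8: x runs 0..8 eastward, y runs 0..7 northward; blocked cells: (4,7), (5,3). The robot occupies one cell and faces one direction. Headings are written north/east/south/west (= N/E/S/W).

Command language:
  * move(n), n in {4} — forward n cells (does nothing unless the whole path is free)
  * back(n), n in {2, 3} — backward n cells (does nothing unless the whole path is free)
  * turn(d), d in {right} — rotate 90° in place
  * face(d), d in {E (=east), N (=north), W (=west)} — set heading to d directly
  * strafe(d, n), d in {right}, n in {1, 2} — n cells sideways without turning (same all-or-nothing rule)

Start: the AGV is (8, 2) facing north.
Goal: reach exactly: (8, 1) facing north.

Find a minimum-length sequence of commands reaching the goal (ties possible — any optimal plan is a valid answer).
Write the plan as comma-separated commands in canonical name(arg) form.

t0: (8, 2) facing north
[1] after face(E): (8, 2) facing east
[2] after strafe(right, 1): (8, 1) facing east
[3] after face(N): (8, 1) facing north
no 2-step plan works, so 3 is optimal.

face(E), strafe(right, 1), face(N)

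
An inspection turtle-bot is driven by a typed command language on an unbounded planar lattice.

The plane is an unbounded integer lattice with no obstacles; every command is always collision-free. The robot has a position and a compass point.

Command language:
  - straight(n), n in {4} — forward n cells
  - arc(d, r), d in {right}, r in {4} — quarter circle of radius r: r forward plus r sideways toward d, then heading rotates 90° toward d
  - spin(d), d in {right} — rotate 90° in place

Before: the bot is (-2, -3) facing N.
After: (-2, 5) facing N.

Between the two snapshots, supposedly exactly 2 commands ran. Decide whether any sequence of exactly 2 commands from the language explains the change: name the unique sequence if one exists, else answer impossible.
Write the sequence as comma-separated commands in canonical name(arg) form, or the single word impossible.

key: heading stays N — no command in the sequence turns
t0: (-2, -3) facing N
t=1 straight(4) ⇒ (-2, 1) facing N
t=2 straight(4) ⇒ (-2, 5) facing N
no rival 2-sequence matches.

straight(4), straight(4)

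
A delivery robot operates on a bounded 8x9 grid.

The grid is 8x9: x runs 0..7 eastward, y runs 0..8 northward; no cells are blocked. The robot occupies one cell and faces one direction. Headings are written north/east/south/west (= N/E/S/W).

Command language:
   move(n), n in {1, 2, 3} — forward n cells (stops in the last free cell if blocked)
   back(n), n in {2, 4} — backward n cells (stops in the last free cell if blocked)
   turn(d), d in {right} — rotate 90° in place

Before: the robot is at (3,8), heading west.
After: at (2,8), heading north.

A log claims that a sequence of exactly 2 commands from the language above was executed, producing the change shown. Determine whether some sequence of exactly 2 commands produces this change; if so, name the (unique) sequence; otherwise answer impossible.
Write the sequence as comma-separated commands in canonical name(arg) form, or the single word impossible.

move(1), turn(right)

key: position moved to (2,8) AND the heading swung to N — translation plus rotation needed
initial: at (3,8), heading west
t=1 move(1) ⇒ at (2,8), heading west
t=2 turn(right) ⇒ at (2,8), heading north
uniquely the one of 36 2-step routes that fits.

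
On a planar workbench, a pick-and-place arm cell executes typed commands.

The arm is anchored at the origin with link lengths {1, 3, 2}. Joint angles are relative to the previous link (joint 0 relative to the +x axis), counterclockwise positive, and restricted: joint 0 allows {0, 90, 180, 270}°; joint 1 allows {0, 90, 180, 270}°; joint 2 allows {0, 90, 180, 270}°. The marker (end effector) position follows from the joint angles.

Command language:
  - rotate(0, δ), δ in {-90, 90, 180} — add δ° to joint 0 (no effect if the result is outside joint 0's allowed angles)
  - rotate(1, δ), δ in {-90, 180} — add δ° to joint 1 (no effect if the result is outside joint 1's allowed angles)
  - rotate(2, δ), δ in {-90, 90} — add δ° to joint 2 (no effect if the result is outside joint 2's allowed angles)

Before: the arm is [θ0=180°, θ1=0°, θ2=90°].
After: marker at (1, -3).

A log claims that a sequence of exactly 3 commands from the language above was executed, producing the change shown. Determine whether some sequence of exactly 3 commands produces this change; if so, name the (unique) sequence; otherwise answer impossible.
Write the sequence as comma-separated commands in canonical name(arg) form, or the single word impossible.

rotate(1, -90), rotate(1, -90), rotate(1, -90)

from: [θ0=180°, θ1=0°, θ2=90°]
[1] after rotate(1, -90): [θ0=180°, θ1=270°, θ2=90°]
[2] after rotate(1, -90): [θ0=180°, θ1=180°, θ2=90°]
[3] after rotate(1, -90): [θ0=180°, θ1=90°, θ2=90°]
no rival 3-sequence matches.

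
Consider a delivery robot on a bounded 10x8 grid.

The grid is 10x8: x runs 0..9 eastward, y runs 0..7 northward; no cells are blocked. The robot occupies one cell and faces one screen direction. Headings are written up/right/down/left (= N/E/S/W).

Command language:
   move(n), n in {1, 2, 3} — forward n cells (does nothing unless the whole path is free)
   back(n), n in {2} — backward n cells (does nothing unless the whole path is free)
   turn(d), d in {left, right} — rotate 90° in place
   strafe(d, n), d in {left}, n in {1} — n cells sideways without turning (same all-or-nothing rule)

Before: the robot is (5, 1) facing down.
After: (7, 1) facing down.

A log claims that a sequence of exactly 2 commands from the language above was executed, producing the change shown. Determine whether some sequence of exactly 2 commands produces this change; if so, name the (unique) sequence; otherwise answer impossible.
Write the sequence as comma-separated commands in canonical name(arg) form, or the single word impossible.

strafe(left, 1), strafe(left, 1)

key: still facing S at the end — nothing in the sequence rotates
initial: (5, 1) facing down
[1] after strafe(left, 1): (6, 1) facing down
[2] after strafe(left, 1): (7, 1) facing down
no rival 2-sequence matches.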